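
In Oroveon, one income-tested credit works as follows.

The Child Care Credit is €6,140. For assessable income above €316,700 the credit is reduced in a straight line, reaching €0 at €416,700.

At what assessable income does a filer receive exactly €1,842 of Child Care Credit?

€386,700

€1,842 is 1,842/6,140 of the full €6,140, so 4,298/6,140 of the €100,000 range has been used: income = €316,700 + €100,000 × 4,298/6,140 = €386,700.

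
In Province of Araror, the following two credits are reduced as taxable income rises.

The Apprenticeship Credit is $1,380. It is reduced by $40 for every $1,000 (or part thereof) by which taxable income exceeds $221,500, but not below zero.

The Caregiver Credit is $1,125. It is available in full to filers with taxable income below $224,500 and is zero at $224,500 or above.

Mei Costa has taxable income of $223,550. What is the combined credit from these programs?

$2,385

Apprenticeship Credit: income exceeds $221,500 by $2,050, which is 3 full-or-partial $1,000 increments; reduction = 3 × $40 = $120, leaving $1,260.
Caregiver Credit: $223,550 is below the $224,500 cutoff, so the full $1,125 applies.
Total: $1,260 + $1,125 = $2,385.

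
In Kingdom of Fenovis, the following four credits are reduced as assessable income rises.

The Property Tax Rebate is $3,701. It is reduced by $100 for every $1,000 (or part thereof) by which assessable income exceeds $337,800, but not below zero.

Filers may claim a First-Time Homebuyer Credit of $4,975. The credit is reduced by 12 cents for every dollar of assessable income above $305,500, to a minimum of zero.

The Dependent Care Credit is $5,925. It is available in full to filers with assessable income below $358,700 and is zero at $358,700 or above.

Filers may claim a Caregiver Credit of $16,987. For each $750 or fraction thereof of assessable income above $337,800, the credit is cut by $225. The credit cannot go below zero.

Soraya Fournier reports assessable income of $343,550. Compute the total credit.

Property Tax Rebate: income exceeds $337,800 by $5,750, which is 6 full-or-partial $1,000 increments; reduction = 6 × $100 = $600, leaving $3,101.
First-Time Homebuyer Credit: 12% of the $38,050 excess over $305,500 is $4,566; credit = $4,975 − $4,566 = $409.
Dependent Care Credit: $343,550 is below the $358,700 cutoff, so the full $5,925 applies.
Caregiver Credit: income exceeds $337,800 by $5,750, which is 8 full-or-partial $750 increments; reduction = 8 × $225 = $1,800, leaving $15,187.
Total: $3,101 + $409 + $5,925 + $15,187 = $24,622.

$24,622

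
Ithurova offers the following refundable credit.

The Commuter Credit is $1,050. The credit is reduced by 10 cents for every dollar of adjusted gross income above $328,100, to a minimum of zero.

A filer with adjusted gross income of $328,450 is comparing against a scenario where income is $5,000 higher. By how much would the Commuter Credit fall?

At $328,450 — 10% of the $350 excess over $328,100 is $35; credit = $1,050 − $35 = $1,015.
At $333,450 — 10% of the $5,350 excess over $328,100 is $535; credit = $1,050 − $535 = $515.
Lost: $1,015 − $515 = $500.

$500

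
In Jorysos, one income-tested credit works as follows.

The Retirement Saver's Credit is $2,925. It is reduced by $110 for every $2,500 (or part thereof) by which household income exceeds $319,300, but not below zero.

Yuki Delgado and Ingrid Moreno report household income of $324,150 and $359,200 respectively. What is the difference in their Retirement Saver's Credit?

Yuki ($324,150): Retirement Saver's Credit: income exceeds $319,300 by $4,850, which is 2 full-or-partial $2,500 increments; reduction = 2 × $110 = $220, leaving $2,705.
Ingrid ($359,200): Retirement Saver's Credit: income exceeds $319,300 by $39,900, which is 16 full-or-partial $2,500 increments; reduction = 16 × $110 = $1,760, leaving $1,165.
Difference: |$2,705 − $1,165| = $1,540.

$1,540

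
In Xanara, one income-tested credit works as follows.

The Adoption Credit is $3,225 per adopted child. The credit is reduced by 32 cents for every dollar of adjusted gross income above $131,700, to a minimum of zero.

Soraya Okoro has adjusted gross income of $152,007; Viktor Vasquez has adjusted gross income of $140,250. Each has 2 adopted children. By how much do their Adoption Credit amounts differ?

Soraya ($152,007): Adoption Credit: base = 2 × $3,225 = $6,450. 32% of the $20,307 excess over $131,700 is $6,498.24 ≥ base, so the credit is $0.
Viktor ($140,250): Adoption Credit: base = 2 × $3,225 = $6,450. 32% of the $8,550 excess over $131,700 is $2,736; credit = $6,450 − $2,736 = $3,714.
Difference: |$0 − $3,714| = $3,714.

$3,714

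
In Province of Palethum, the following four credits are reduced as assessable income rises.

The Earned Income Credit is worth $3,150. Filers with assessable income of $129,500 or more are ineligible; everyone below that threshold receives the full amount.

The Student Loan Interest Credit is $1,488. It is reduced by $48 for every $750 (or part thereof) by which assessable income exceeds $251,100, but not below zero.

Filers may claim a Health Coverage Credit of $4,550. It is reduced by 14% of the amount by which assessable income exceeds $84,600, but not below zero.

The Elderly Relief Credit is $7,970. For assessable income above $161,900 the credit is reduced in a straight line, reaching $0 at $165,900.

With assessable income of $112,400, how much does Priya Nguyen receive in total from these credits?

Earned Income Credit: $112,400 is below the $129,500 cutoff, so the full $3,150 applies.
Student Loan Interest Credit: $112,400 is at or below the $251,100 threshold, so the full $1,488 applies.
Health Coverage Credit: 14% of the $27,800 excess over $84,600 is $3,892; credit = $4,550 − $3,892 = $658.
Elderly Relief Credit: $112,400 is at or below the $161,900 threshold, so the full $7,970 applies.
Total: $3,150 + $1,488 + $658 + $7,970 = $13,266.

$13,266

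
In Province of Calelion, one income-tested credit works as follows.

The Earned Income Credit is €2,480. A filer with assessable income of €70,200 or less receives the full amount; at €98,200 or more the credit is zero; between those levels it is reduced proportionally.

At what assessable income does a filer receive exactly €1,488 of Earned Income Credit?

€1,488 is 1,488/2,480 of the full €2,480, so 992/2,480 of the €28,000 range has been used: income = €70,200 + €28,000 × 992/2,480 = €81,400.

€81,400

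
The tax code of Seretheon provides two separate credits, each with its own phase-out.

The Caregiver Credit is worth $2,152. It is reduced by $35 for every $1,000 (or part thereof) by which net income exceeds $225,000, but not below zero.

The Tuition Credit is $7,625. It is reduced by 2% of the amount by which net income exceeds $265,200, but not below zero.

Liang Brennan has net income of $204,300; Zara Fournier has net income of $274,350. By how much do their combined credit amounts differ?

Liang ($204,300): Caregiver Credit: $204,300 is at or below the $225,000 threshold, so the full $2,152 applies. Tuition Credit: $204,300 is at or below the $265,200 threshold, so the full $7,625 applies. total $2,152 + $7,625 = $9,777
Zara ($274,350): Caregiver Credit: income exceeds $225,000 by $49,350, which is 50 full-or-partial $1,000 increments; reduction = 50 × $35 = $1,750, leaving $402. Tuition Credit: 2% of the $9,150 excess over $265,200 is $183; credit = $7,625 − $183 = $7,442. total $402 + $7,442 = $7,844
Difference: |$9,777 − $7,844| = $1,933.

$1,933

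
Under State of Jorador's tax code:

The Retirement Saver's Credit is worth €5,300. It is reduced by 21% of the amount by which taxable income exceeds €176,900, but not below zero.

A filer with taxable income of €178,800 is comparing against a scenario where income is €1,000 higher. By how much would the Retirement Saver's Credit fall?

At €178,800 — 21% of the €1,900 excess over €176,900 is €399; credit = €5,300 − €399 = €4,901.
At €179,800 — 21% of the €2,900 excess over €176,900 is €609; credit = €5,300 − €609 = €4,691.
Lost: €4,901 − €4,691 = €210.

€210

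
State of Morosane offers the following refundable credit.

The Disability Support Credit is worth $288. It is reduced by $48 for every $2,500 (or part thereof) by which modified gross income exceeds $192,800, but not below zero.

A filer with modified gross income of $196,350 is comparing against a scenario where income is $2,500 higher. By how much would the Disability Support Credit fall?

At $196,350 — income exceeds $192,800 by $3,550, which is 2 full-or-partial $2,500 increments; reduction = 2 × $48 = $96, leaving $192.
At $198,850 — income exceeds $192,800 by $6,050, which is 3 full-or-partial $2,500 increments; reduction = 3 × $48 = $144, leaving $144.
Lost: $192 − $144 = $48.

$48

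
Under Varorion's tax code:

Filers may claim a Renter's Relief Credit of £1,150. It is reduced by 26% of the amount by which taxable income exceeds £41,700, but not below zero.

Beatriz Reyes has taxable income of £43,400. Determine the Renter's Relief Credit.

Renter's Relief Credit: 26% of the £1,700 excess over £41,700 is £442; credit = £1,150 − £442 = £708.

£708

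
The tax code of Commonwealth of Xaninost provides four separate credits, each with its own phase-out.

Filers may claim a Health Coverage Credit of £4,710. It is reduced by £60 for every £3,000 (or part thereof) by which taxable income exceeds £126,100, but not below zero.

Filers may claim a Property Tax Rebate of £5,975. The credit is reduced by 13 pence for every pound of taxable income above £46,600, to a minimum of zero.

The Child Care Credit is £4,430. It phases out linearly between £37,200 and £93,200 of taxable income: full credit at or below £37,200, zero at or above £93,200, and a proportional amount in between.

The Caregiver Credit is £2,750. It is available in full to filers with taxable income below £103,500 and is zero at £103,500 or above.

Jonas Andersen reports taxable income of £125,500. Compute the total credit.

Health Coverage Credit: £125,500 is at or below the £126,100 threshold, so the full £4,710 applies.
Property Tax Rebate: 13% of the £78,900 excess over £46,600 is £10,257 ≥ base, so the credit is £0.
Child Care Credit: £125,500 is at or above £93,200, so the credit is £0.
Caregiver Credit: £125,500 meets or exceeds the £103,500 cutoff, so the credit is £0.
Total: £4,710 + £0 + £0 + £0 = £4,710.

£4,710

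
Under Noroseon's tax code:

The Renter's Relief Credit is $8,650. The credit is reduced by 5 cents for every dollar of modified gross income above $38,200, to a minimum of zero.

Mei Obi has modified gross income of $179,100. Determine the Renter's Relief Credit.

$1,605

Renter's Relief Credit: 5% of the $140,900 excess over $38,200 is $7,045; credit = $8,650 − $7,045 = $1,605.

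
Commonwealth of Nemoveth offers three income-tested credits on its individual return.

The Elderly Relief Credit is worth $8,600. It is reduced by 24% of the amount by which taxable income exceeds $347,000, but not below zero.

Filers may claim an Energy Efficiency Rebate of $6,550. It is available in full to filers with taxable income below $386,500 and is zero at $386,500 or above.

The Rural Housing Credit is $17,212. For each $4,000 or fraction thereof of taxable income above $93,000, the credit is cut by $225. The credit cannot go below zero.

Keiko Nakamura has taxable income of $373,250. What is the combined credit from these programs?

Elderly Relief Credit: 24% of the $26,250 excess over $347,000 is $6,300; credit = $8,600 − $6,300 = $2,300.
Energy Efficiency Rebate: $373,250 is below the $386,500 cutoff, so the full $6,550 applies.
Rural Housing Credit: income exceeds $93,000 by $280,250, which is 71 full-or-partial $4,000 increments; reduction = 71 × $225 = $15,975, leaving $1,237.
Total: $2,300 + $6,550 + $1,237 = $10,087.

$10,087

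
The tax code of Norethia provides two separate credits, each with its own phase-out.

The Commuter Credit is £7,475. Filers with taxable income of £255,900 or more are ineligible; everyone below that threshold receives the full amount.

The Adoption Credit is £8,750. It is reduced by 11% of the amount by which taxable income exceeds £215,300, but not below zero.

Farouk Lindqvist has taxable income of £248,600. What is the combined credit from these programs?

£12,562

Commuter Credit: £248,600 is below the £255,900 cutoff, so the full £7,475 applies.
Adoption Credit: 11% of the £33,300 excess over £215,300 is £3,663; credit = £8,750 − £3,663 = £5,087.
Total: £7,475 + £5,087 = £12,562.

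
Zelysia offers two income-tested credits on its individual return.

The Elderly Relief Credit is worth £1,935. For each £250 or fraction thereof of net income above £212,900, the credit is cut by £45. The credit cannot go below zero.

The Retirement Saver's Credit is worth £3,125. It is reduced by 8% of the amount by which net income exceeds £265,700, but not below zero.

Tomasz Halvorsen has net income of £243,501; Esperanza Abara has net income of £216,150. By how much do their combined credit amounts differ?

£1,350

Tomasz (£243,501): Elderly Relief Credit: income exceeds £212,900 by £30,601 → 123 increments × £45 = £5,535 ≥ base, so the credit is £0. Retirement Saver's Credit: £243,501 is at or below the £265,700 threshold, so the full £3,125 applies. total £0 + £3,125 = £3,125
Esperanza (£216,150): Elderly Relief Credit: income exceeds £212,900 by £3,250, which is 13 full-or-partial £250 increments; reduction = 13 × £45 = £585, leaving £1,350. Retirement Saver's Credit: £216,150 is at or below the £265,700 threshold, so the full £3,125 applies. total £1,350 + £3,125 = £4,475
Difference: |£3,125 − £4,475| = £1,350.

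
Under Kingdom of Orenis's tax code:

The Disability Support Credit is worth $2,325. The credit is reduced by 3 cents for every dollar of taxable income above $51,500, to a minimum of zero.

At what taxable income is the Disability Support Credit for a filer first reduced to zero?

The credit falls by 3% of each dollar above $51,500, so it reaches zero when the excess is $2,325 / 3% = $77,500: income = $51,500 + $77,500 = $129,000.

$129,000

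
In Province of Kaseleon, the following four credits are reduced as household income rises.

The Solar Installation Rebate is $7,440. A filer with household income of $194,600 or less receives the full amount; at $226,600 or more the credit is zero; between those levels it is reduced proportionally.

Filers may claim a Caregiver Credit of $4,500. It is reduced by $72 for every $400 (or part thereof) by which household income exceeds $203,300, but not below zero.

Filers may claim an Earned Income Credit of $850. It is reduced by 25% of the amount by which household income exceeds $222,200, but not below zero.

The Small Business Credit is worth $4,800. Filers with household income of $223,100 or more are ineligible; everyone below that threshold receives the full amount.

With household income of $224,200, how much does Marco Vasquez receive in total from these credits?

Solar Installation Rebate: $224,200 is $29,600 into a $32,000 phase-out range, leaving 2,400/32,000 of the credit: $7,440 × 2,400/32,000 = $558.
Caregiver Credit: income exceeds $203,300 by $20,900, which is 53 full-or-partial $400 increments; reduction = 53 × $72 = $3,816, leaving $684.
Earned Income Credit: 25% of the $2,000 excess over $222,200 is $500; credit = $850 − $500 = $350.
Small Business Credit: $224,200 meets or exceeds the $223,100 cutoff, so the credit is $0.
Total: $558 + $684 + $350 + $0 = $1,592.

$1,592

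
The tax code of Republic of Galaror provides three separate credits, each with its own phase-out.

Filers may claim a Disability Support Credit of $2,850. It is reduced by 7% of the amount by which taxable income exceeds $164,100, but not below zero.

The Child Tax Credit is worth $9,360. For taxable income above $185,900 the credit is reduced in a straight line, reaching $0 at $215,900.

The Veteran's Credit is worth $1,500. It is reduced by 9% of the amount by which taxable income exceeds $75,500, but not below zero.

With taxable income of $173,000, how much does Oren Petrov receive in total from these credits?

$11,587

Disability Support Credit: 7% of the $8,900 excess over $164,100 is $623; credit = $2,850 − $623 = $2,227.
Child Tax Credit: $173,000 is at or below the $185,900 threshold, so the full $9,360 applies.
Veteran's Credit: 9% of the $97,500 excess over $75,500 is $8,775 ≥ base, so the credit is $0.
Total: $2,227 + $9,360 + $0 = $11,587.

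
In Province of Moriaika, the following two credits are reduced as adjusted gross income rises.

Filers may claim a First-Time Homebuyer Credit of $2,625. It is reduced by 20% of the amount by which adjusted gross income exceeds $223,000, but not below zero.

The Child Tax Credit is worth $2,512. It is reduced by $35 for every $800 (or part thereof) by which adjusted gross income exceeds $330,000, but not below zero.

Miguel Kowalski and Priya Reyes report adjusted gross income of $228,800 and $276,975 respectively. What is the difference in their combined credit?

Miguel ($228,800): First-Time Homebuyer Credit: 20% of the $5,800 excess over $223,000 is $1,160; credit = $2,625 − $1,160 = $1,465. Child Tax Credit: $228,800 is at or below the $330,000 threshold, so the full $2,512 applies. total $1,465 + $2,512 = $3,977
Priya ($276,975): First-Time Homebuyer Credit: 20% of the $53,975 excess over $223,000 is $10,795 ≥ base, so the credit is $0. Child Tax Credit: $276,975 is at or below the $330,000 threshold, so the full $2,512 applies. total $0 + $2,512 = $2,512
Difference: |$3,977 − $2,512| = $1,465.

$1,465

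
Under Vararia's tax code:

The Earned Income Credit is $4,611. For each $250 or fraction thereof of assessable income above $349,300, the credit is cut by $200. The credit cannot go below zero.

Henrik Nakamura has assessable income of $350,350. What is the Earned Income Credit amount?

Earned Income Credit: income exceeds $349,300 by $1,050, which is 5 full-or-partial $250 increments; reduction = 5 × $200 = $1,000, leaving $3,611.

$3,611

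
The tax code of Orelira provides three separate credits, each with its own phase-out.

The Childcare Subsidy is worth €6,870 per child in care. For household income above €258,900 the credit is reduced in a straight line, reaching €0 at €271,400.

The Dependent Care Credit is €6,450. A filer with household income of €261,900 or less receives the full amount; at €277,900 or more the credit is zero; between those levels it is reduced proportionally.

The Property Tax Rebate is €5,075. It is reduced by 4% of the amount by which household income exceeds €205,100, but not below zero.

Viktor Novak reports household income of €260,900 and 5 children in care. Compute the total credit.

€38,147

Childcare Subsidy: base = 5 × €6,870 = €34,350. €260,900 is €2,000 into a €12,500 phase-out range, leaving 10,500/12,500 of the credit: €34,350 × 10,500/12,500 = €28,854.
Dependent Care Credit: €260,900 is at or below the €261,900 threshold, so the full €6,450 applies.
Property Tax Rebate: 4% of the €55,800 excess over €205,100 is €2,232; credit = €5,075 − €2,232 = €2,843.
Total: €28,854 + €6,450 + €2,843 = €38,147.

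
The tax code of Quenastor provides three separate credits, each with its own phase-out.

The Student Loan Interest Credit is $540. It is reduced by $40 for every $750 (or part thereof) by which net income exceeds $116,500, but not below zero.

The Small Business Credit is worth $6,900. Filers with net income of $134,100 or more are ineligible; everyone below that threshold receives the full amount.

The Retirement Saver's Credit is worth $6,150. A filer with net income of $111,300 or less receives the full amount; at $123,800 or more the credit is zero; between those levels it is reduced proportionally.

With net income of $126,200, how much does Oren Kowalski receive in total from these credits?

$6,920

Student Loan Interest Credit: income exceeds $116,500 by $9,700, which is 13 full-or-partial $750 increments; reduction = 13 × $40 = $520, leaving $20.
Small Business Credit: $126,200 is below the $134,100 cutoff, so the full $6,900 applies.
Retirement Saver's Credit: $126,200 is at or above $123,800, so the credit is $0.
Total: $20 + $6,900 + $0 = $6,920.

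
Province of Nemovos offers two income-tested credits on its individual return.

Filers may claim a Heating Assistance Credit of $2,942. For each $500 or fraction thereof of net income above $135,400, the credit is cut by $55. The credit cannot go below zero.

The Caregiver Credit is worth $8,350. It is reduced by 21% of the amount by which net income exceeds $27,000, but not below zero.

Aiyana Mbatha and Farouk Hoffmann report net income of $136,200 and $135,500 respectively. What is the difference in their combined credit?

$55

Aiyana ($136,200): Heating Assistance Credit: income exceeds $135,400 by $800, which is 2 full-or-partial $500 increments; reduction = 2 × $55 = $110, leaving $2,832. Caregiver Credit: 21% of the $109,200 excess over $27,000 is $22,932 ≥ base, so the credit is $0. total $2,832 + $0 = $2,832
Farouk ($135,500): Heating Assistance Credit: income exceeds $135,400 by $100, which is 1 full-or-partial $500 increment; reduction = 1 × $55 = $55, leaving $2,887. Caregiver Credit: 21% of the $108,500 excess over $27,000 is $22,785 ≥ base, so the credit is $0. total $2,887 + $0 = $2,887
Difference: |$2,832 − $2,887| = $55.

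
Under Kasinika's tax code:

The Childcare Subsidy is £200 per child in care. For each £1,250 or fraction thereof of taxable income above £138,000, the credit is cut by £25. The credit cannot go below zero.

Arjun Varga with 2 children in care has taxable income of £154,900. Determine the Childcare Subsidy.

Childcare Subsidy: base = 2 × £200 = £400. income exceeds £138,000 by £16,900, which is 14 full-or-partial £1,250 increments; reduction = 14 × £25 = £350, leaving £50.

£50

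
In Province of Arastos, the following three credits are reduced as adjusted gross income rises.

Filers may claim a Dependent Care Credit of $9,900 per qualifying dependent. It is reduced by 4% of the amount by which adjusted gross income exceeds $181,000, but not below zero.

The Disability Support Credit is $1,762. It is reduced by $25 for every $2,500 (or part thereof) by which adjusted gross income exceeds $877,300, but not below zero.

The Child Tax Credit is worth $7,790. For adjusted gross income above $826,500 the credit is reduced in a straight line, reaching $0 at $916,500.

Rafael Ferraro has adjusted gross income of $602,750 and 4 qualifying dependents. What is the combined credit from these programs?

$32,282

Dependent Care Credit: base = 4 × $9,900 = $39,600. 4% of the $421,750 excess over $181,000 is $16,870; credit = $39,600 − $16,870 = $22,730.
Disability Support Credit: $602,750 is at or below the $877,300 threshold, so the full $1,762 applies.
Child Tax Credit: $602,750 is at or below the $826,500 threshold, so the full $7,790 applies.
Total: $22,730 + $1,762 + $7,790 = $32,282.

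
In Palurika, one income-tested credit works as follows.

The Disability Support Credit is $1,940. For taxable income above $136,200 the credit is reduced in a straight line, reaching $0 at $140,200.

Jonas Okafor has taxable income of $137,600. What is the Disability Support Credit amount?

Disability Support Credit: $137,600 is $1,400 into a $4,000 phase-out range, leaving 2,600/4,000 of the credit: $1,940 × 2,600/4,000 = $1,261.

$1,261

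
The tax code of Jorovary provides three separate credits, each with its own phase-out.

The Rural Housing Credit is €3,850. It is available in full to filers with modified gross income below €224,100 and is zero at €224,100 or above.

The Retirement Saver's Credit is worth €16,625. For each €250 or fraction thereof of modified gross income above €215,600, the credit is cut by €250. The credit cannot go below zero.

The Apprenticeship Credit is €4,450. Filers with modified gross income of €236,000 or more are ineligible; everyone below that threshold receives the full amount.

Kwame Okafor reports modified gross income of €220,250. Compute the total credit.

Rural Housing Credit: €220,250 is below the €224,100 cutoff, so the full €3,850 applies.
Retirement Saver's Credit: income exceeds €215,600 by €4,650, which is 19 full-or-partial €250 increments; reduction = 19 × €250 = €4,750, leaving €11,875.
Apprenticeship Credit: €220,250 is below the €236,000 cutoff, so the full €4,450 applies.
Total: €3,850 + €11,875 + €4,450 = €20,175.

€20,175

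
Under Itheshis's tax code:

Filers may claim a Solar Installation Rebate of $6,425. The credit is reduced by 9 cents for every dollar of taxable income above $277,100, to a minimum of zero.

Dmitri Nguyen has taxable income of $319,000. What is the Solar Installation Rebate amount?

$2,654

Solar Installation Rebate: 9% of the $41,900 excess over $277,100 is $3,771; credit = $6,425 − $3,771 = $2,654.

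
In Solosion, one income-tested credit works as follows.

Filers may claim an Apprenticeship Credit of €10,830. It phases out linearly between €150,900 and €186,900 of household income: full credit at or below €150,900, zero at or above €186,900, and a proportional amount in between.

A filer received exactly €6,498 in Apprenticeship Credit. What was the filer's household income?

€165,300

€6,498 is 6,498/10,830 of the full €10,830, so 4,332/10,830 of the €36,000 range has been used: income = €150,900 + €36,000 × 4,332/10,830 = €165,300.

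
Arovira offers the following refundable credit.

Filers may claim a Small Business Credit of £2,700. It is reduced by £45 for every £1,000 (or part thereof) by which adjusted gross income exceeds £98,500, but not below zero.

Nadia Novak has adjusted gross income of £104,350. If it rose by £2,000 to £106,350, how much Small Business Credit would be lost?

At £104,350 — income exceeds £98,500 by £5,850, which is 6 full-or-partial £1,000 increments; reduction = 6 × £45 = £270, leaving £2,430.
At £106,350 — income exceeds £98,500 by £7,850, which is 8 full-or-partial £1,000 increments; reduction = 8 × £45 = £360, leaving £2,340.
Lost: £2,430 − £2,340 = £90.

£90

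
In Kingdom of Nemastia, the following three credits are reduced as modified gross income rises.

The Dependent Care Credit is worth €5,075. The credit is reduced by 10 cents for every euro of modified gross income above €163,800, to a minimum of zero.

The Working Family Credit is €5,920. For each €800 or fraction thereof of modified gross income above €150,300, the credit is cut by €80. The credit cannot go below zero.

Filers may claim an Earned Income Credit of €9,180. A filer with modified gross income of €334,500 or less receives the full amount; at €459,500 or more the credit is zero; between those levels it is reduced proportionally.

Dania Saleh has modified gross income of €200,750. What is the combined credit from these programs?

Dependent Care Credit: 10% of the €36,950 excess over €163,800 is €3,695; credit = €5,075 − €3,695 = €1,380.
Working Family Credit: income exceeds €150,300 by €50,450, which is 64 full-or-partial €800 increments; reduction = 64 × €80 = €5,120, leaving €800.
Earned Income Credit: €200,750 is at or below the €334,500 threshold, so the full €9,180 applies.
Total: €1,380 + €800 + €9,180 = €11,360.

€11,360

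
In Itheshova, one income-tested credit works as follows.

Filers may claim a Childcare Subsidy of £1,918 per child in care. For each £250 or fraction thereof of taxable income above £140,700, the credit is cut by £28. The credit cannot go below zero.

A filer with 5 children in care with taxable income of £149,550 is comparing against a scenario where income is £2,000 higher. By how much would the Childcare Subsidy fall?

At £149,550 — base = 5 × £1,918 = £9,590. income exceeds £140,700 by £8,850, which is 36 full-or-partial £250 increments; reduction = 36 × £28 = £1,008, leaving £8,582.
At £151,550 — base = 5 × £1,918 = £9,590. income exceeds £140,700 by £10,850, which is 44 full-or-partial £250 increments; reduction = 44 × £28 = £1,232, leaving £8,358.
Lost: £8,582 − £8,358 = £224.

£224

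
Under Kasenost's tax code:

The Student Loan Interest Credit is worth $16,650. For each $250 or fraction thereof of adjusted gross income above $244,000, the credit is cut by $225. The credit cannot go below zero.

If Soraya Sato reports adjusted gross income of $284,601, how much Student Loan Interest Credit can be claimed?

Student Loan Interest Credit: income exceeds $244,000 by $40,601 → 163 increments × $225 = $36,675 ≥ base, so the credit is $0.

$0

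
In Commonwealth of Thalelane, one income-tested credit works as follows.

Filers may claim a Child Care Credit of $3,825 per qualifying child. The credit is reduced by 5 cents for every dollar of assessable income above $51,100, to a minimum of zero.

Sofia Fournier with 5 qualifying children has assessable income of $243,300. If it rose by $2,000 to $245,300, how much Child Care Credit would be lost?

$100

At $243,300 — base = 5 × $3,825 = $19,125. 5% of the $192,200 excess over $51,100 is $9,610; credit = $19,125 − $9,610 = $9,515.
At $245,300 — base = 5 × $3,825 = $19,125. 5% of the $194,200 excess over $51,100 is $9,710; credit = $19,125 − $9,710 = $9,415.
Lost: $9,515 − $9,415 = $100.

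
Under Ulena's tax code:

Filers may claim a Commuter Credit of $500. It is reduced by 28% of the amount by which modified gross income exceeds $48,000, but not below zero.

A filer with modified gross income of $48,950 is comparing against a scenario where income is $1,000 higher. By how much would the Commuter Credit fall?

$234

At $48,950 — 28% of the $950 excess over $48,000 is $266; credit = $500 − $266 = $234.
At $49,950 — 28% of the $1,950 excess over $48,000 is $546 ≥ base, so the credit is $0.
Lost: $234 − $0 = $234.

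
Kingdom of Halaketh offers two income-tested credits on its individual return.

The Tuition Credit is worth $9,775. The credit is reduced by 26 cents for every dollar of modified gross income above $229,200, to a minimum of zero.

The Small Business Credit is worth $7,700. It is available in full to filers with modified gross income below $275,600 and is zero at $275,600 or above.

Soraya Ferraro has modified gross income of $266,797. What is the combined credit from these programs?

Tuition Credit: 26% of the $37,597 excess over $229,200 is $9,775.22 ≥ base, so the credit is $0.
Small Business Credit: $266,797 is below the $275,600 cutoff, so the full $7,700 applies.
Total: $0 + $7,700 = $7,700.

$7,700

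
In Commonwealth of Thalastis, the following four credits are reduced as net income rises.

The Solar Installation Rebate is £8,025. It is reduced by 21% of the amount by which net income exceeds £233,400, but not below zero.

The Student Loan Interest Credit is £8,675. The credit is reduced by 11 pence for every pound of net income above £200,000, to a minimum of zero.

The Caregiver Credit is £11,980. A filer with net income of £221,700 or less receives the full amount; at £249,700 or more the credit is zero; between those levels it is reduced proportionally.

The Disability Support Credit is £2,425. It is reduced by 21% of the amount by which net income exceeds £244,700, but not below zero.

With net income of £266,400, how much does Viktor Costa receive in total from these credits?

£2,466

Solar Installation Rebate: 21% of the £33,000 excess over £233,400 is £6,930; credit = £8,025 − £6,930 = £1,095.
Student Loan Interest Credit: 11% of the £66,400 excess over £200,000 is £7,304; credit = £8,675 − £7,304 = £1,371.
Caregiver Credit: £266,400 is at or above £249,700, so the credit is £0.
Disability Support Credit: 21% of the £21,700 excess over £244,700 is £4,557 ≥ base, so the credit is £0.
Total: £1,095 + £1,371 + £0 + £0 = £2,466.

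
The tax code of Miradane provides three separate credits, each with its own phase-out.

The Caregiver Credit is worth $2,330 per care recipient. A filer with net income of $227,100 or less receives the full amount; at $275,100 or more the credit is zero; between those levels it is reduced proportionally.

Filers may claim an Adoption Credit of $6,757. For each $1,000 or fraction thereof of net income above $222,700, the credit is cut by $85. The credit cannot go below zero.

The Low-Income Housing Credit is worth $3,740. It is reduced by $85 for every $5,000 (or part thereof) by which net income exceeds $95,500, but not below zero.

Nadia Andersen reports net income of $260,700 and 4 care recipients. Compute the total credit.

Caregiver Credit: base = 4 × $2,330 = $9,320. $260,700 is $33,600 into a $48,000 phase-out range, leaving 14,400/48,000 of the credit: $9,320 × 14,400/48,000 = $2,796.
Adoption Credit: income exceeds $222,700 by $38,000, which is 38 full-or-partial $1,000 increments; reduction = 38 × $85 = $3,230, leaving $3,527.
Low-Income Housing Credit: income exceeds $95,500 by $165,200, which is 34 full-or-partial $5,000 increments; reduction = 34 × $85 = $2,890, leaving $850.
Total: $2,796 + $3,527 + $850 = $7,173.

$7,173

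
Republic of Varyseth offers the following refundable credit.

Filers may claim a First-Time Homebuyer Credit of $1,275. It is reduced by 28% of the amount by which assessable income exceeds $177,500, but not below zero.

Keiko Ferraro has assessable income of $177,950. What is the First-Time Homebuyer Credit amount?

First-Time Homebuyer Credit: 28% of the $450 excess over $177,500 is $126; credit = $1,275 − $126 = $1,149.

$1,149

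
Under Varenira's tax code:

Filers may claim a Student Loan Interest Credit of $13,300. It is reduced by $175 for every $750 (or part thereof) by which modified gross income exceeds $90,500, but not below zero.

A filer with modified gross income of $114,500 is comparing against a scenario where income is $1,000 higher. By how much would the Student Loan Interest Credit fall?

At $114,500 — income exceeds $90,500 by $24,000, which is 32 full-or-partial $750 increments; reduction = 32 × $175 = $5,600, leaving $7,700.
At $115,500 — income exceeds $90,500 by $25,000, which is 34 full-or-partial $750 increments; reduction = 34 × $175 = $5,950, leaving $7,350.
Lost: $7,700 − $7,350 = $350.

$350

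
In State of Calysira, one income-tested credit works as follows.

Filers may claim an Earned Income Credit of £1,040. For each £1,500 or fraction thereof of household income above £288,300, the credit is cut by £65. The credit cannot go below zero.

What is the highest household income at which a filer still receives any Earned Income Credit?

£310,800

After 15 increments the reduction is 15 × £65 = £975, leaving £65; one more increment wipes it out. Increment 15 ends at excess 15 × £1,500 = £22,500, so the highest qualifying income is £288,300 + £22,500 = £310,800.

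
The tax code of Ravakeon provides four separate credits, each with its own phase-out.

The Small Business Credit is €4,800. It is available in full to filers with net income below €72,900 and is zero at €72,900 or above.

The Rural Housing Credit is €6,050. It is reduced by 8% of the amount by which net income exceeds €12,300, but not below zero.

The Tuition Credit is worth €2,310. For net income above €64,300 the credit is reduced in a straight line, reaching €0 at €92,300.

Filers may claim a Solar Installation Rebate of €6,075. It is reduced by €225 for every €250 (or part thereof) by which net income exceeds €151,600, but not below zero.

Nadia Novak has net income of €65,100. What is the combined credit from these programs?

Small Business Credit: €65,100 is below the €72,900 cutoff, so the full €4,800 applies.
Rural Housing Credit: 8% of the €52,800 excess over €12,300 is €4,224; credit = €6,050 − €4,224 = €1,826.
Tuition Credit: €65,100 is €800 into a €28,000 phase-out range, leaving 27,200/28,000 of the credit: €2,310 × 27,200/28,000 = €2,244.
Solar Installation Rebate: €65,100 is at or below the €151,600 threshold, so the full €6,075 applies.
Total: €4,800 + €1,826 + €2,244 + €6,075 = €14,945.

€14,945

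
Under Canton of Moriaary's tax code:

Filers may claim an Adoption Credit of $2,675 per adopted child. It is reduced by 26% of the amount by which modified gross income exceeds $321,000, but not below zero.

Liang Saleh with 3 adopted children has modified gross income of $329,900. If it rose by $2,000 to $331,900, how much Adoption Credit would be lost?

$520

At $329,900 — base = 3 × $2,675 = $8,025. 26% of the $8,900 excess over $321,000 is $2,314; credit = $8,025 − $2,314 = $5,711.
At $331,900 — base = 3 × $2,675 = $8,025. 26% of the $10,900 excess over $321,000 is $2,834; credit = $8,025 − $2,834 = $5,191.
Lost: $5,711 − $5,191 = $520.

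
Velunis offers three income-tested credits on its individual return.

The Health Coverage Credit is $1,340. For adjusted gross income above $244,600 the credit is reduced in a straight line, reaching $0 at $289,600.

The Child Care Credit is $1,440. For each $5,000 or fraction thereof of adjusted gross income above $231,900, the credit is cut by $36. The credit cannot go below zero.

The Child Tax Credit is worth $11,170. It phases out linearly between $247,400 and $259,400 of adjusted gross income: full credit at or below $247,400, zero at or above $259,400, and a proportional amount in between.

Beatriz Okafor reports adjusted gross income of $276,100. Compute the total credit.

Health Coverage Credit: $276,100 is $31,500 into a $45,000 phase-out range, leaving 13,500/45,000 of the credit: $1,340 × 13,500/45,000 = $402.
Child Care Credit: income exceeds $231,900 by $44,200, which is 9 full-or-partial $5,000 increments; reduction = 9 × $36 = $324, leaving $1,116.
Child Tax Credit: $276,100 is at or above $259,400, so the credit is $0.
Total: $402 + $1,116 + $0 = $1,518.

$1,518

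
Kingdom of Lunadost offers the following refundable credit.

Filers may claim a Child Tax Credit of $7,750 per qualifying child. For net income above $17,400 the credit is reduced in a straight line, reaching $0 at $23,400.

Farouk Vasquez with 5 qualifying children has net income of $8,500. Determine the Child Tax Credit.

$38,750

Child Tax Credit: base = 5 × $7,750 = $38,750. $8,500 is at or below the $17,400 threshold, so the full $38,750 applies.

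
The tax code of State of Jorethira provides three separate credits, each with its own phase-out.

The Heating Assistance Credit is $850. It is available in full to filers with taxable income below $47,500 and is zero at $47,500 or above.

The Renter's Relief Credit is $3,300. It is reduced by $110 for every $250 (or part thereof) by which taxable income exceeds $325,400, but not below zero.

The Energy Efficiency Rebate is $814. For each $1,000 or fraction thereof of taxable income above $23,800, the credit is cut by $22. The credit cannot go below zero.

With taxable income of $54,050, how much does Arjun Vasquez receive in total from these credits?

$3,432

Heating Assistance Credit: $54,050 meets or exceeds the $47,500 cutoff, so the credit is $0.
Renter's Relief Credit: $54,050 is at or below the $325,400 threshold, so the full $3,300 applies.
Energy Efficiency Rebate: income exceeds $23,800 by $30,250, which is 31 full-or-partial $1,000 increments; reduction = 31 × $22 = $682, leaving $132.
Total: $0 + $3,300 + $132 = $3,432.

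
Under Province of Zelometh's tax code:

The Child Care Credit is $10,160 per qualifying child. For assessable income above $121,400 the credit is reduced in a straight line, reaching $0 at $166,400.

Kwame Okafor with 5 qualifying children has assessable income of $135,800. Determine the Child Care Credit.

$34,544

Child Care Credit: base = 5 × $10,160 = $50,800. $135,800 is $14,400 into a $45,000 phase-out range, leaving 30,600/45,000 of the credit: $50,800 × 30,600/45,000 = $34,544.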